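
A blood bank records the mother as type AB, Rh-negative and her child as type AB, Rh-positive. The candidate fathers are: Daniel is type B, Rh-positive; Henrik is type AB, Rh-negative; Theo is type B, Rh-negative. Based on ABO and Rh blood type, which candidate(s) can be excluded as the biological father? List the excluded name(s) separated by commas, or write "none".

Henrik, Theo

A candidate is excluded only if no genotype consistent with his phenotype could produce a type AB, Rh-positive child with a type AB, Rh-negative mother.
Henrik (type AB, Rh-): no genotype consistent with that phenotype can produce a type-AB Rh+ child with a type-AB mother.
Theo (type B, Rh-): no genotype consistent with that phenotype can produce a type-AB Rh+ child with a type-AB mother.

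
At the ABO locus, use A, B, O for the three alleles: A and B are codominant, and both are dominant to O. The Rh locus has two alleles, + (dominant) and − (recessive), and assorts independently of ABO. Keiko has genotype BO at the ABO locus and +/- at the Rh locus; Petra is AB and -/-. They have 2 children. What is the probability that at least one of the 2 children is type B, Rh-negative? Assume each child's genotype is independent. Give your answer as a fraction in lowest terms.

ABO cross BO × AB → 1/4 A, 1/2 B, 1/4 AB.
Rh cross +/- × -/- → 1/2 Rh+, 1/2 Rh-; so P(type B, Rh-negative) = 1/2 × 1/2 = 1/4 per child.
P(none) = (3/4)^2 = 9/16; P(at least one) = 1 − 9/16 = 7/16.

7/16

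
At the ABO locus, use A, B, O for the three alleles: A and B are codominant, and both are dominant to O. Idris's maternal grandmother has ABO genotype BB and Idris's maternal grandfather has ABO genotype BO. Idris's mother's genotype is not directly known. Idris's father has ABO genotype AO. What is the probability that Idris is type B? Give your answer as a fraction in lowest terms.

Idris's mother's ABO genotype from BB × BO: 1/2 BB, 1/2 BO.
Crossing each possibility with the father AO and summing P(type B): 1/2·1/2 + 1/2·1/4 = 3/8.

3/8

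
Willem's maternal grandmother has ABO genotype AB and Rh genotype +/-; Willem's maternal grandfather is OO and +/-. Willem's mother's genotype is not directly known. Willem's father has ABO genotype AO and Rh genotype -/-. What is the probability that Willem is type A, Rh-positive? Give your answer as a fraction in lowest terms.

1/4

Willem's mother's ABO genotype from AB × OO: 1/2 AO, 1/2 BO.
Crossing each possibility with the father AO and summing P(type A): 1/2·3/4 + 1/2·1/4 = 1/2.
Similarly for Rh via the mother's Rh distribution: P(Rh+) = 1/2.
Independent loci: 1/2 × 1/2 = 1/4.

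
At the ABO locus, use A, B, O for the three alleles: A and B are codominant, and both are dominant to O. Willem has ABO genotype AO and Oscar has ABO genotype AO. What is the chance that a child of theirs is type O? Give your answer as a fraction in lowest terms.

1/4

ABO cross AO × AO → offspring phenotypes: 1/4 O, 3/4 A.
So P(type O) = 1/4.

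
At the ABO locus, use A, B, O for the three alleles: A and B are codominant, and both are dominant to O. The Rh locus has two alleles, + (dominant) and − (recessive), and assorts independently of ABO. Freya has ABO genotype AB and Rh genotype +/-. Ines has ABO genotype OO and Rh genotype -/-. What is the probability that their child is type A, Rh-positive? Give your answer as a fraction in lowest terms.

ABO cross AB × OO → offspring phenotypes: 1/2 A, 1/2 B.
Rh cross +/- × -/- → 1/2 Rh+, 1/2 Rh-.
Independent loci: P(type A, Rh-positive) = 1/2 × 1/2 = 1/4.

1/4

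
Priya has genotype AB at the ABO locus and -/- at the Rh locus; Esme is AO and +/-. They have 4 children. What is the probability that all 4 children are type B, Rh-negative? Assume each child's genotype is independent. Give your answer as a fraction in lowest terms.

ABO cross AB × AO → 1/2 A, 1/4 B, 1/4 AB.
Rh cross -/- × +/- → 1/2 Rh+, 1/2 Rh-; so P(type B, Rh-negative) = 1/4 × 1/2 = 1/8 per child.
All 4 independent: (1/8)^4 = 1/4096.

1/4096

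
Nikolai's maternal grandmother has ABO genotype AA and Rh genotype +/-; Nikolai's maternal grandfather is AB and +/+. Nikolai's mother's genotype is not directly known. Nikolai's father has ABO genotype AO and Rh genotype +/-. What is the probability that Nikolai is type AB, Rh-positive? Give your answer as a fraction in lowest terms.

7/64

Nikolai's mother's ABO genotype from AA × AB: 1/2 AA, 1/2 AB.
Crossing each possibility with the father AO and summing P(type AB): 1/2·0 + 1/2·1/4 = 1/8.
Similarly for Rh via the mother's Rh distribution: P(Rh+) = 7/8.
Independent loci: 1/8 × 7/8 = 7/64.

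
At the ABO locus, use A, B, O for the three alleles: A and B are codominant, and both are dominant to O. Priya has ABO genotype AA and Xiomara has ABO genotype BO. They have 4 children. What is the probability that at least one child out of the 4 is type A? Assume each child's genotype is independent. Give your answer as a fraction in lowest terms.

15/16

ABO cross AA × BO → 1/2 A, 1/2 AB.
So P(type A) = 1/2 per child.
P(none) = (1/2)^4 = 1/16; P(at least one) = 1 − 1/16 = 15/16.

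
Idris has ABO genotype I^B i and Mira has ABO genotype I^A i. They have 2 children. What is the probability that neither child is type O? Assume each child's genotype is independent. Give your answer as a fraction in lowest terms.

9/16

ABO cross I^B i × I^A i → 1/4 O, 1/4 A, 1/4 B, 1/4 AB.
So P(type O) = 1/4 per child.
P(not type O) = 3/4 for one child; (3/4)^2 = 9/16.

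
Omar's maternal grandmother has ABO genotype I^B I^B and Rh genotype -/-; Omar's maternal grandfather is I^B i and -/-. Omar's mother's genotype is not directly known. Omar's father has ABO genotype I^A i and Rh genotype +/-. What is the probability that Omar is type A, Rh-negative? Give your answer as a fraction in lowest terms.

1/16

Omar's mother's ABO genotype from I^B I^B × I^B i: 1/2 I^B I^B, 1/2 I^B i.
Crossing each possibility with the father I^A i and summing P(type A): 1/2·0 + 1/2·1/4 = 1/8.
Similarly for Rh via the mother's Rh distribution: P(Rh-) = 1/2.
Independent loci: 1/8 × 1/2 = 1/16.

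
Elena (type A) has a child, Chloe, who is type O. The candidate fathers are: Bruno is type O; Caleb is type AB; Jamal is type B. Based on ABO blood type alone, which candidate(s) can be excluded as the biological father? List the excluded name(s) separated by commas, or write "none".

A candidate is excluded only if no genotype consistent with his phenotype could produce a type O child with a type A mother.
Caleb (type AB): no genotype consistent with that phenotype can produce a type-O child with a type-A mother.

Caleb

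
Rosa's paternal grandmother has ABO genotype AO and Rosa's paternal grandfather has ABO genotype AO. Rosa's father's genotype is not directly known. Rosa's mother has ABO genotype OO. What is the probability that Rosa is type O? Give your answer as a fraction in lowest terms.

1/2

Rosa's father's ABO genotype from AO × AO: 1/4 AA, 1/2 AO, 1/4 OO.
Crossing each possibility with the mother OO and summing P(type O): 1/4·0 + 1/2·1/2 + 1/4·1 = 1/2.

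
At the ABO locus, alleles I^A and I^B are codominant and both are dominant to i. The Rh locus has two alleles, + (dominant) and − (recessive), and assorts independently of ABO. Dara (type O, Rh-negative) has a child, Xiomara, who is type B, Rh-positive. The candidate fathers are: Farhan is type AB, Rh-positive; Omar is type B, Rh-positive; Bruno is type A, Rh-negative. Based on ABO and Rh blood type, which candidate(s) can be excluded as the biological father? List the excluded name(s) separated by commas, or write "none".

Bruno

A candidate is excluded only if no genotype consistent with his phenotype could produce a type B, Rh-positive child with a type O, Rh-negative mother.
Bruno (type A, Rh-): no genotype consistent with that phenotype can produce a type-B Rh+ child with a type-O mother.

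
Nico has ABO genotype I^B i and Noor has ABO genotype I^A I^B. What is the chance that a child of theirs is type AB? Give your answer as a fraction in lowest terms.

1/4

ABO cross I^B i × I^A I^B → offspring phenotypes: 1/4 A, 1/2 B, 1/4 AB.
So P(type AB) = 1/4.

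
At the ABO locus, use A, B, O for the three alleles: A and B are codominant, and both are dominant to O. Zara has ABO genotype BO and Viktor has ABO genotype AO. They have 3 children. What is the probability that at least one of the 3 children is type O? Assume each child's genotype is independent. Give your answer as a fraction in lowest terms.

37/64

ABO cross BO × AO → 1/4 O, 1/4 A, 1/4 B, 1/4 AB.
So P(type O) = 1/4 per child.
P(none) = (3/4)^3 = 27/64; P(at least one) = 1 − 27/64 = 37/64.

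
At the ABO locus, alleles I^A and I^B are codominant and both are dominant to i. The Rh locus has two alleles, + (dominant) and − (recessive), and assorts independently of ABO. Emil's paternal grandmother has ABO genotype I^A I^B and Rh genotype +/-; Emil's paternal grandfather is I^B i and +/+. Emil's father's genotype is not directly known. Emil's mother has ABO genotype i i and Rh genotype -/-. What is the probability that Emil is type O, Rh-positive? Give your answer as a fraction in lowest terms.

3/16

Emil's father's ABO genotype from I^A I^B × I^B i: 1/4 I^A I^B, 1/4 I^A i, 1/4 I^B I^B, 1/4 I^B i.
Crossing each possibility with the mother i i and summing P(type O): 1/4·0 + 1/4·1/2 + 1/4·0 + 1/4·1/2 = 1/4.
Similarly for Rh via the father's Rh distribution: P(Rh+) = 3/4.
Independent loci: 1/4 × 3/4 = 3/16.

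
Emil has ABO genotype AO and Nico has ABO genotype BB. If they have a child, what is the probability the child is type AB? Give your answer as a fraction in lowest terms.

ABO cross AO × BB → offspring phenotypes: 1/2 B, 1/2 AB.
So P(type AB) = 1/2.

1/2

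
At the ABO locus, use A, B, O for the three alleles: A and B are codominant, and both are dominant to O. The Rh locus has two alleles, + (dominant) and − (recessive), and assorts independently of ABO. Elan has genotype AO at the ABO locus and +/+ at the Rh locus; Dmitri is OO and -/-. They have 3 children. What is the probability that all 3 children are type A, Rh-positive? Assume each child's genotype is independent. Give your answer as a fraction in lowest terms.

ABO cross AO × OO → 1/2 O, 1/2 A.
Rh cross +/+ × -/- → 1 Rh+; so P(type A, Rh-positive) = 1/2 × 1 = 1/2 per child.
All 3 independent: (1/2)^3 = 1/8.

1/8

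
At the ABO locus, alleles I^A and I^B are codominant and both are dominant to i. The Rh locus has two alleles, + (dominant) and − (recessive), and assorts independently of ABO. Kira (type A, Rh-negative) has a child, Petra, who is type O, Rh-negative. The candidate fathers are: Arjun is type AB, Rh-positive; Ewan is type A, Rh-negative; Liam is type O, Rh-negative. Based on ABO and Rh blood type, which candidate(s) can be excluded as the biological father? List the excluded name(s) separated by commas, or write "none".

Arjun

A candidate is excluded only if no genotype consistent with his phenotype could produce a type O, Rh-negative child with a type A, Rh-negative mother.
Arjun (type AB, Rh+): no genotype consistent with that phenotype can produce a type-O Rh- child with a type-A mother.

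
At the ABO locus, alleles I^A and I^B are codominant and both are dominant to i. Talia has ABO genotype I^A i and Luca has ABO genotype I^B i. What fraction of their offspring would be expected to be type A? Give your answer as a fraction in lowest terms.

ABO cross I^A i × I^B i → offspring phenotypes: 1/4 O, 1/4 A, 1/4 B, 1/4 AB.
So P(type A) = 1/4.

1/4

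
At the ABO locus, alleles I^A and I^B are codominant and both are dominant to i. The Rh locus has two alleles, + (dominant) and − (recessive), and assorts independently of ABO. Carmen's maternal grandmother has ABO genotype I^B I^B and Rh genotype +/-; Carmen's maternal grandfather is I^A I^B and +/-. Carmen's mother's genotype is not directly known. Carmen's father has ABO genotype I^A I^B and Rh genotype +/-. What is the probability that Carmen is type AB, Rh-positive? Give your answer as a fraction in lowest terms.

3/8

Carmen's mother's ABO genotype from I^B I^B × I^A I^B: 1/2 I^A I^B, 1/2 I^B I^B.
Crossing each possibility with the father I^A I^B and summing P(type AB): 1/2·1/2 + 1/2·1/2 = 1/2.
Similarly for Rh via the mother's Rh distribution: P(Rh+) = 3/4.
Independent loci: 1/2 × 3/4 = 3/8.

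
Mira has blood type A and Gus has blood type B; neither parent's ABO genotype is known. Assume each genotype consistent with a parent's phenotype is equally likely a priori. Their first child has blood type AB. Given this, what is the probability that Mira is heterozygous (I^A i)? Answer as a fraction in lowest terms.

1/3

Possible genotypes: Mira ∈ {I^A I^A, I^A i}; Gus ∈ {I^B I^B, I^B i}.
Weight each parental genotype pair by prior × P(type-AB child):
  I^A I^A × I^B I^B: posterior weight 4/9.
  I^A I^A × I^B i: posterior weight 2/9.
  I^A i × I^B I^B: posterior weight 2/9.
  I^A i × I^B i: posterior weight 1/9.
Sum the posterior weight over pairs where Mira is I^A i: 1/3.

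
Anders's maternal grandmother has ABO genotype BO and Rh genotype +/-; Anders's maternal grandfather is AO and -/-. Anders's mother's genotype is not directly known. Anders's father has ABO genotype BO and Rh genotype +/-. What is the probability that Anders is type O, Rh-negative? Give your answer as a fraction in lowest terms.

Anders's mother's ABO genotype from BO × AO: 1/4 AB, 1/4 AO, 1/4 BO, 1/4 OO.
Crossing each possibility with the father BO and summing P(type O): 1/4·0 + 1/4·1/4 + 1/4·1/4 + 1/4·1/2 = 1/4.
Similarly for Rh via the mother's Rh distribution: P(Rh-) = 3/8.
Independent loci: 1/4 × 3/8 = 3/32.

3/32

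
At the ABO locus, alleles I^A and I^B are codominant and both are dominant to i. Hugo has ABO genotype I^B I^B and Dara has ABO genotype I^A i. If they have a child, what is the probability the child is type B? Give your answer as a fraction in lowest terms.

ABO cross I^B I^B × I^A i → offspring phenotypes: 1/2 B, 1/2 AB.
So P(type B) = 1/2.

1/2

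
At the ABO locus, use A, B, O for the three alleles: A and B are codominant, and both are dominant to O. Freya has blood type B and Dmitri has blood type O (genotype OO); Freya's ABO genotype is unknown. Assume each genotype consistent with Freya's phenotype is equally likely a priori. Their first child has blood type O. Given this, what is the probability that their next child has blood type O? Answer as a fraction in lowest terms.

1/2

Possible genotypes: Freya ∈ {BB, BO}; Dmitri ∈ {OO}.
Weight each parental genotype pair by prior × P(type-O child):
  BO × OO: posterior weight 1; P(next child type O) = 1/2.
Weighted sum = 1/2.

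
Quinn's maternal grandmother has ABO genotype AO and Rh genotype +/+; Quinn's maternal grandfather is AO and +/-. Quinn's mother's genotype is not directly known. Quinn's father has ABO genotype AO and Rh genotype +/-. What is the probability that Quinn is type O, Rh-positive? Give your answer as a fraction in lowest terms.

7/32

Quinn's mother's ABO genotype from AO × AO: 1/4 AA, 1/2 AO, 1/4 OO.
Crossing each possibility with the father AO and summing P(type O): 1/4·0 + 1/2·1/4 + 1/4·1/2 = 1/4.
Similarly for Rh via the mother's Rh distribution: P(Rh+) = 7/8.
Independent loci: 1/4 × 7/8 = 7/32.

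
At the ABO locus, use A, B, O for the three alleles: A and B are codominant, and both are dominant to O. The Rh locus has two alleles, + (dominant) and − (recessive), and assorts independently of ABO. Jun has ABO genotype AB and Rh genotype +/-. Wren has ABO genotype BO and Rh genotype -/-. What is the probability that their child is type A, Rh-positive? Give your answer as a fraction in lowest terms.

ABO cross AB × BO → offspring phenotypes: 1/4 A, 1/2 B, 1/4 AB.
Rh cross +/- × -/- → 1/2 Rh+, 1/2 Rh-.
Independent loci: P(type A, Rh-positive) = 1/4 × 1/2 = 1/8.

1/8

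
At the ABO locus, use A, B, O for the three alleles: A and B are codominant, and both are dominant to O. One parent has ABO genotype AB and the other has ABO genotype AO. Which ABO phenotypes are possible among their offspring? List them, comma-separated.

Gametes from AB × AO give offspring ABO genotypes AA, AB, AO, BO, i.e. phenotypes A, B, AB.

A, B, AB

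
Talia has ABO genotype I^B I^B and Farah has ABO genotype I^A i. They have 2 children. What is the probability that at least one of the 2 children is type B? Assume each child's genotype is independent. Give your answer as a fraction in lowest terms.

3/4

ABO cross I^B I^B × I^A i → 1/2 B, 1/2 AB.
So P(type B) = 1/2 per child.
P(none) = (1/2)^2 = 1/4; P(at least one) = 1 − 1/4 = 3/4.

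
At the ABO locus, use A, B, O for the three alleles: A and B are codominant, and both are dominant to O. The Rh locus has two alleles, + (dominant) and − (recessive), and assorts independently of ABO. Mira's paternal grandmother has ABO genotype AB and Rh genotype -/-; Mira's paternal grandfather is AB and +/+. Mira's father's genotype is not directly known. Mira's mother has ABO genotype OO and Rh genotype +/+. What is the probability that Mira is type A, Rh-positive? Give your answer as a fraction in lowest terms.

Mira's father's ABO genotype from AB × AB: 1/4 AA, 1/2 AB, 1/4 BB.
Crossing each possibility with the mother OO and summing P(type A): 1/4·1 + 1/2·1/2 + 1/4·0 = 1/2.
Similarly for Rh via the father's Rh distribution: P(Rh+) = 1.
Independent loci: 1/2 × 1 = 1/2.

1/2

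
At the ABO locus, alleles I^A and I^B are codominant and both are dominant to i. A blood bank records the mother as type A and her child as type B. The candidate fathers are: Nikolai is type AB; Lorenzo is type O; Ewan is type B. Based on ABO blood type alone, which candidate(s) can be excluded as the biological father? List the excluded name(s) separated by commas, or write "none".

Lorenzo

A candidate is excluded only if no genotype consistent with his phenotype could produce a type B child with a type A mother.
Lorenzo (type O): no genotype consistent with that phenotype can produce a type-B child with a type-A mother.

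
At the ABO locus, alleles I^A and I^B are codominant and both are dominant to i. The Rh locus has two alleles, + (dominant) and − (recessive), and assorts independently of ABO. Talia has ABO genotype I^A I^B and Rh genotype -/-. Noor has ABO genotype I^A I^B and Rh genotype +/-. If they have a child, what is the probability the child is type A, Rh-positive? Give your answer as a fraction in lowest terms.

ABO cross I^A I^B × I^A I^B → offspring phenotypes: 1/4 A, 1/4 B, 1/2 AB.
Rh cross -/- × +/- → 1/2 Rh+, 1/2 Rh-.
Independent loci: P(type A, Rh-positive) = 1/4 × 1/2 = 1/8.

1/8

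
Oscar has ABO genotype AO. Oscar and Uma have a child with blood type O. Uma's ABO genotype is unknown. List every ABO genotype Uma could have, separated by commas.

For each candidate genotype of Uma, check whether crossing it with AO can produce every observed child phenotype.
  AA → possible child types {A} ✗
  AB → possible child types {A, B, AB} ✗
  AO → possible child types {O, A} ✓
  BB → possible child types {B, AB} ✗
  BO → possible child types {O, A, B, AB} ✓
  OO → possible child types {O, A} ✓

AO, BO, OO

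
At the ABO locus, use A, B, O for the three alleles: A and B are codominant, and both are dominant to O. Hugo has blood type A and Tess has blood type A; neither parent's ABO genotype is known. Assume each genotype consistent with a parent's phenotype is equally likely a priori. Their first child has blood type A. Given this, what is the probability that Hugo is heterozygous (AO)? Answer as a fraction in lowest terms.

Possible genotypes: Hugo ∈ {AA, AO}; Tess ∈ {AA, AO}.
Weight each parental genotype pair by prior × P(type-A child):
  AA × AA: posterior weight 4/15.
  AA × AO: posterior weight 4/15.
  AO × AA: posterior weight 4/15.
  AO × AO: posterior weight 1/5.
Sum the posterior weight over pairs where Hugo is AO: 7/15.

7/15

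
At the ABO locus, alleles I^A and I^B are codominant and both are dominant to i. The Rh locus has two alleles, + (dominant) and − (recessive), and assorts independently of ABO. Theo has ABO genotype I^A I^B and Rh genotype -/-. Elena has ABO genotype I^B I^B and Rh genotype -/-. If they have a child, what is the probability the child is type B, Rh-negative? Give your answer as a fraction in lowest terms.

ABO cross I^A I^B × I^B I^B → offspring phenotypes: 1/2 B, 1/2 AB.
Rh cross -/- × -/- → 1 Rh-.
Independent loci: P(type B, Rh-negative) = 1/2 × 1 = 1/2.

1/2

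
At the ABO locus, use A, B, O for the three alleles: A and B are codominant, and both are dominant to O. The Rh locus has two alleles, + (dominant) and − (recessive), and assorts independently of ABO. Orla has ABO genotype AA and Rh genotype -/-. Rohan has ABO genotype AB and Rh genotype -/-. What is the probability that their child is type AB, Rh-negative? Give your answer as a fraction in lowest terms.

ABO cross AA × AB → offspring phenotypes: 1/2 A, 1/2 AB.
Rh cross -/- × -/- → 1 Rh-.
Independent loci: P(type AB, Rh-negative) = 1/2 × 1 = 1/2.

1/2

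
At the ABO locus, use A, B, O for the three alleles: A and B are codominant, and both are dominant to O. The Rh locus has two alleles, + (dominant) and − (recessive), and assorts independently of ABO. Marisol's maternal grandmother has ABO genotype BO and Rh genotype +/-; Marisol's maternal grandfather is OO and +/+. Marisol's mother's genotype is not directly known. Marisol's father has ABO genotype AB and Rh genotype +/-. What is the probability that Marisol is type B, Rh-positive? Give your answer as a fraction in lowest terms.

Marisol's mother's ABO genotype from BO × OO: 1/2 BO, 1/2 OO.
Crossing each possibility with the father AB and summing P(type B): 1/2·1/2 + 1/2·1/2 = 1/2.
Similarly for Rh via the mother's Rh distribution: P(Rh+) = 7/8.
Independent loci: 1/2 × 7/8 = 7/16.

7/16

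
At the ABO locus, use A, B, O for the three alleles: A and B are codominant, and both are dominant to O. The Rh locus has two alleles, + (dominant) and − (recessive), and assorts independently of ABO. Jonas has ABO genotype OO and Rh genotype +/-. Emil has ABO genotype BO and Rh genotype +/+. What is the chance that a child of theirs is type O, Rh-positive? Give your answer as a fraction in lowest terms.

ABO cross OO × BO → offspring phenotypes: 1/2 O, 1/2 B.
Rh cross +/- × +/+ → 1 Rh+.
Independent loci: P(type O, Rh-positive) = 1/2 × 1 = 1/2.

1/2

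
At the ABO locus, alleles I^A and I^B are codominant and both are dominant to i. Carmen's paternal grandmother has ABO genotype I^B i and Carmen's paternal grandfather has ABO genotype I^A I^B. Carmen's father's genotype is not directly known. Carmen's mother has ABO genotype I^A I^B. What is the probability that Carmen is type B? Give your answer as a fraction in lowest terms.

Carmen's father's ABO genotype from I^B i × I^A I^B: 1/4 I^A I^B, 1/4 I^A i, 1/4 I^B I^B, 1/4 I^B i.
Crossing each possibility with the mother I^A I^B and summing P(type B): 1/4·1/4 + 1/4·1/4 + 1/4·1/2 + 1/4·1/2 = 3/8.

3/8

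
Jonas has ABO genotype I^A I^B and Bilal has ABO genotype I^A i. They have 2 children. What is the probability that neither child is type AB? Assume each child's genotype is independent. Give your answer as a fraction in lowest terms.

9/16

ABO cross I^A I^B × I^A i → 1/2 A, 1/4 B, 1/4 AB.
So P(type AB) = 1/4 per child.
P(not type AB) = 3/4 for one child; (3/4)^2 = 9/16.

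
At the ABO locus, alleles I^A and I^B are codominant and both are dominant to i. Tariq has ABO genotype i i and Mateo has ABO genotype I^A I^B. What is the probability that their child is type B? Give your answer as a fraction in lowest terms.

1/2

ABO cross i i × I^A I^B → offspring phenotypes: 1/2 A, 1/2 B.
So P(type B) = 1/2.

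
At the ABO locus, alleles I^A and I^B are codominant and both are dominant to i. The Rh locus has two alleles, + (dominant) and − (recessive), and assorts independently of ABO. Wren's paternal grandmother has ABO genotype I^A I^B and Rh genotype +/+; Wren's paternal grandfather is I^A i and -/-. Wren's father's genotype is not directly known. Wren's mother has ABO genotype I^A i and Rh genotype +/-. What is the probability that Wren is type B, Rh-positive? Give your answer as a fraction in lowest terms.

3/32

Wren's father's ABO genotype from I^A I^B × I^A i: 1/4 I^A I^A, 1/4 I^A I^B, 1/4 I^A i, 1/4 I^B i.
Crossing each possibility with the mother I^A i and summing P(type B): 1/4·0 + 1/4·1/4 + 1/4·0 + 1/4·1/4 = 1/8.
Similarly for Rh via the father's Rh distribution: P(Rh+) = 3/4.
Independent loci: 1/8 × 3/4 = 3/32.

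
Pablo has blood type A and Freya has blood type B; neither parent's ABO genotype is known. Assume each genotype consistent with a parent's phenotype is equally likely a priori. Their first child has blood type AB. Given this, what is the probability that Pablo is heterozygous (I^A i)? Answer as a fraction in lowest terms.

Possible genotypes: Pablo ∈ {I^A I^A, I^A i}; Freya ∈ {I^B I^B, I^B i}.
Weight each parental genotype pair by prior × P(type-AB child):
  I^A I^A × I^B I^B: posterior weight 4/9.
  I^A I^A × I^B i: posterior weight 2/9.
  I^A i × I^B I^B: posterior weight 2/9.
  I^A i × I^B i: posterior weight 1/9.
Sum the posterior weight over pairs where Pablo is I^A i: 1/3.

1/3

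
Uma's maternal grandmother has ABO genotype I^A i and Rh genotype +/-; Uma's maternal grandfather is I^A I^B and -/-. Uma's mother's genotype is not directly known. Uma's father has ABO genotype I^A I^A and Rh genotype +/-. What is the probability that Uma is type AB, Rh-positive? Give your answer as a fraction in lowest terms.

Uma's mother's ABO genotype from I^A i × I^A I^B: 1/4 I^A I^A, 1/4 I^A I^B, 1/4 I^A i, 1/4 I^B i.
Crossing each possibility with the father I^A I^A and summing P(type AB): 1/4·0 + 1/4·1/2 + 1/4·0 + 1/4·1/2 = 1/4.
Similarly for Rh via the mother's Rh distribution: P(Rh+) = 5/8.
Independent loci: 1/4 × 5/8 = 5/32.

5/32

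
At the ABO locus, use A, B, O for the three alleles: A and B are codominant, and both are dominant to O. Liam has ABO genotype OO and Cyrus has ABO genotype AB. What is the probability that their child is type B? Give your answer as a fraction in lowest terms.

ABO cross OO × AB → offspring phenotypes: 1/2 A, 1/2 B.
So P(type B) = 1/2.

1/2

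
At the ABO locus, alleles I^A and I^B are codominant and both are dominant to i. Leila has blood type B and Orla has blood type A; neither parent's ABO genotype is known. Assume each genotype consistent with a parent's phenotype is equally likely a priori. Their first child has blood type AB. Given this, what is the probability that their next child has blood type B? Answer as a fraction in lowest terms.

Possible genotypes: Leila ∈ {I^B I^B, I^B i}; Orla ∈ {I^A I^A, I^A i}.
Weight each parental genotype pair by prior × P(type-AB child):
  I^B I^B × I^A I^A: posterior weight 4/9; P(next child type B) = 0.
  I^B I^B × I^A i: posterior weight 2/9; P(next child type B) = 1/2.
  I^B i × I^A I^A: posterior weight 2/9; P(next child type B) = 0.
  I^B i × I^A i: posterior weight 1/9; P(next child type B) = 1/4.
Weighted sum = 5/36.

5/36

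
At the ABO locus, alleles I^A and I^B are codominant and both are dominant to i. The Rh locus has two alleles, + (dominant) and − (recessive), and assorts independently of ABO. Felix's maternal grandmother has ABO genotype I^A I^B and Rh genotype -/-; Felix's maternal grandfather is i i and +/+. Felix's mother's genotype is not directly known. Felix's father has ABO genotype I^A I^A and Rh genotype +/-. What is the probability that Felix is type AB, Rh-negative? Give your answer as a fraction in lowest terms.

1/16

Felix's mother's ABO genotype from I^A I^B × i i: 1/2 I^A i, 1/2 I^B i.
Crossing each possibility with the father I^A I^A and summing P(type AB): 1/2·0 + 1/2·1/2 = 1/4.
Similarly for Rh via the mother's Rh distribution: P(Rh-) = 1/4.
Independent loci: 1/4 × 1/4 = 1/16.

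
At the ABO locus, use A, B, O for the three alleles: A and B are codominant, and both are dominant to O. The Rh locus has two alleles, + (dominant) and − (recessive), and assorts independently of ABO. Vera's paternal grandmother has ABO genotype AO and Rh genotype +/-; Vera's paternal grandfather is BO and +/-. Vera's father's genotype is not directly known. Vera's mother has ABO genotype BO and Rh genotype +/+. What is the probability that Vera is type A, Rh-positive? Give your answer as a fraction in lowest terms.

Vera's father's ABO genotype from AO × BO: 1/4 AB, 1/4 AO, 1/4 BO, 1/4 OO.
Crossing each possibility with the mother BO and summing P(type A): 1/4·1/4 + 1/4·1/4 + 1/4·0 + 1/4·0 = 1/8.
Similarly for Rh via the father's Rh distribution: P(Rh+) = 1.
Independent loci: 1/8 × 1 = 1/8.

1/8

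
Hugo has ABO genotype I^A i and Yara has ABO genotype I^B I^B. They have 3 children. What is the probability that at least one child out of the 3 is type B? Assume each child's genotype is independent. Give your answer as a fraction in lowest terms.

7/8

ABO cross I^A i × I^B I^B → 1/2 B, 1/2 AB.
So P(type B) = 1/2 per child.
P(none) = (1/2)^3 = 1/8; P(at least one) = 1 − 1/8 = 7/8.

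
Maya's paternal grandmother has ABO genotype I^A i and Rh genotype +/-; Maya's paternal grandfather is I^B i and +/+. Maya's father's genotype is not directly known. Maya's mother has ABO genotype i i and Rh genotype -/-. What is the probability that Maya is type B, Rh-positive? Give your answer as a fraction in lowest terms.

3/16

Maya's father's ABO genotype from I^A i × I^B i: 1/4 I^A I^B, 1/4 I^A i, 1/4 I^B i, 1/4 i i.
Crossing each possibility with the mother i i and summing P(type B): 1/4·1/2 + 1/4·0 + 1/4·1/2 + 1/4·0 = 1/4.
Similarly for Rh via the father's Rh distribution: P(Rh+) = 3/4.
Independent loci: 1/4 × 3/4 = 3/16.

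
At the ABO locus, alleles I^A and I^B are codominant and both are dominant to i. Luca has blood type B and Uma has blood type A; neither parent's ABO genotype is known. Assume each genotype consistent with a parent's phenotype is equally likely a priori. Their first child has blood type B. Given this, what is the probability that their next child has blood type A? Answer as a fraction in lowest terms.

Possible genotypes: Luca ∈ {I^B I^B, I^B i}; Uma ∈ {I^A I^A, I^A i}.
Weight each parental genotype pair by prior × P(type-B child):
  I^B I^B × I^A i: posterior weight 2/3; P(next child type A) = 0.
  I^B i × I^A i: posterior weight 1/3; P(next child type A) = 1/4.
Weighted sum = 1/12.

1/12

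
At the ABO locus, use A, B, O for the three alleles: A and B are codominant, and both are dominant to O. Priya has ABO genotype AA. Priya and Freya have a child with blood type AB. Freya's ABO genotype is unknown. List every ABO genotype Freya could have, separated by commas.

AB, BB, BO

For each candidate genotype of Freya, check whether crossing it with AA can produce every observed child phenotype.
  AA → possible child types {A} ✗
  AB → possible child types {A, AB} ✓
  AO → possible child types {A} ✗
  BB → possible child types {AB} ✓
  BO → possible child types {A, AB} ✓
  OO → possible child types {A} ✗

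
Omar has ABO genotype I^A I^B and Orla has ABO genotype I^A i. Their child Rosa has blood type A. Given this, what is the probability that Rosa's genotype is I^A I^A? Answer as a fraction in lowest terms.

1/2

Cross I^A I^B × I^A i → 1/4 I^A I^A, 1/4 I^A I^B, 1/4 I^A i, 1/4 I^B i.
Type-A genotypes among offspring: I^A I^A (1/4), I^A i (1/4); total 1/2.
P(I^A I^A | type A) = (1/4) / (1/2) = 1/2.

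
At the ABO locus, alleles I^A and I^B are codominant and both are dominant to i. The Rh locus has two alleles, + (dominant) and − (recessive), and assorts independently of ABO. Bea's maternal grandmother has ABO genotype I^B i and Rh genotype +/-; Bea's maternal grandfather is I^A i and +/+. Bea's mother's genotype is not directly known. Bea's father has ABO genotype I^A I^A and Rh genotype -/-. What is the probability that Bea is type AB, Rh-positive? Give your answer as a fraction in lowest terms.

Bea's mother's ABO genotype from I^B i × I^A i: 1/4 I^A I^B, 1/4 I^A i, 1/4 I^B i, 1/4 i i.
Crossing each possibility with the father I^A I^A and summing P(type AB): 1/4·1/2 + 1/4·0 + 1/4·1/2 + 1/4·0 = 1/4.
Similarly for Rh via the mother's Rh distribution: P(Rh+) = 3/4.
Independent loci: 1/4 × 3/4 = 3/16.

3/16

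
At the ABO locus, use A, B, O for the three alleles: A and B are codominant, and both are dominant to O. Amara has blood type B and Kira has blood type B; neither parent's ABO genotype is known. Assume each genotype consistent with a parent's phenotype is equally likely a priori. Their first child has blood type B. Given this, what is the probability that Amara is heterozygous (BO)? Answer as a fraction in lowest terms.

7/15

Possible genotypes: Amara ∈ {BB, BO}; Kira ∈ {BB, BO}.
Weight each parental genotype pair by prior × P(type-B child):
  BB × BB: posterior weight 4/15.
  BB × BO: posterior weight 4/15.
  BO × BB: posterior weight 4/15.
  BO × BO: posterior weight 1/5.
Sum the posterior weight over pairs where Amara is BO: 7/15.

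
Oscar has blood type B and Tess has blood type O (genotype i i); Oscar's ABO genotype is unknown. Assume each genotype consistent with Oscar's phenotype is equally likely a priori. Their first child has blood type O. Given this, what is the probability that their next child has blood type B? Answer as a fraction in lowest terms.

1/2

Possible genotypes: Oscar ∈ {I^B I^B, I^B i}; Tess ∈ {i i}.
Weight each parental genotype pair by prior × P(type-O child):
  I^B i × i i: posterior weight 1; P(next child type B) = 1/2.
Weighted sum = 1/2.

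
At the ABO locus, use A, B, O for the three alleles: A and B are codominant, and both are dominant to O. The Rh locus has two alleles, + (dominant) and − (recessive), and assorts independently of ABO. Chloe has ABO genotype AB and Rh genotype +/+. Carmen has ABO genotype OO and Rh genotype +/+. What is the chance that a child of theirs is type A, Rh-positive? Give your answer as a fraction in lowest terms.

1/2

ABO cross AB × OO → offspring phenotypes: 1/2 A, 1/2 B.
Rh cross +/+ × +/+ → 1 Rh+.
Independent loci: P(type A, Rh-positive) = 1/2 × 1 = 1/2.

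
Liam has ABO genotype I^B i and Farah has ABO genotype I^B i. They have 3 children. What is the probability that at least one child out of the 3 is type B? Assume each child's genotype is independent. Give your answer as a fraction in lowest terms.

63/64

ABO cross I^B i × I^B i → 1/4 O, 3/4 B.
So P(type B) = 3/4 per child.
P(none) = (1/4)^3 = 1/64; P(at least one) = 1 − 1/64 = 63/64.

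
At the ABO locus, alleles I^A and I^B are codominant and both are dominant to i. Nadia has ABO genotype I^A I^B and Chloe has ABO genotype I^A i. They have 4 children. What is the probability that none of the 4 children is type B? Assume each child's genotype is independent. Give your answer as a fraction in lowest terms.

81/256

ABO cross I^A I^B × I^A i → 1/2 A, 1/4 B, 1/4 AB.
So P(type B) = 1/4 per child.
P(not type B) = 3/4 for one child; (3/4)^4 = 81/256.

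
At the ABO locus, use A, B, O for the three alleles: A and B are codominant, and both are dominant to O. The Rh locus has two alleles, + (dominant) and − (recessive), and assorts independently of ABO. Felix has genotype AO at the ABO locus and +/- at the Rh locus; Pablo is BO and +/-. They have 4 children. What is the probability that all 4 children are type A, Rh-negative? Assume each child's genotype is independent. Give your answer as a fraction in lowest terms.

1/65536

ABO cross AO × BO → 1/4 O, 1/4 A, 1/4 B, 1/4 AB.
Rh cross +/- × +/- → 3/4 Rh+, 1/4 Rh-; so P(type A, Rh-negative) = 1/4 × 1/4 = 1/16 per child.
All 4 independent: (1/16)^4 = 1/65536.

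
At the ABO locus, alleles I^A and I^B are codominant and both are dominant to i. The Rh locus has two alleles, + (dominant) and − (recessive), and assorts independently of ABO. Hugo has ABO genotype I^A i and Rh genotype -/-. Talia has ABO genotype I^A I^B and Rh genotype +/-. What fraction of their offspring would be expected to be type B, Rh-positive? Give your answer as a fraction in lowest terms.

1/8

ABO cross I^A i × I^A I^B → offspring phenotypes: 1/2 A, 1/4 B, 1/4 AB.
Rh cross -/- × +/- → 1/2 Rh+, 1/2 Rh-.
Independent loci: P(type B, Rh-positive) = 1/4 × 1/2 = 1/8.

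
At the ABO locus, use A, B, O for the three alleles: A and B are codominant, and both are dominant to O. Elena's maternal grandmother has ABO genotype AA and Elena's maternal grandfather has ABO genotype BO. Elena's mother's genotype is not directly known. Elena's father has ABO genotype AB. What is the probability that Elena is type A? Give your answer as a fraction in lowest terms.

3/8

Elena's mother's ABO genotype from AA × BO: 1/2 AB, 1/2 AO.
Crossing each possibility with the father AB and summing P(type A): 1/2·1/4 + 1/2·1/2 = 3/8.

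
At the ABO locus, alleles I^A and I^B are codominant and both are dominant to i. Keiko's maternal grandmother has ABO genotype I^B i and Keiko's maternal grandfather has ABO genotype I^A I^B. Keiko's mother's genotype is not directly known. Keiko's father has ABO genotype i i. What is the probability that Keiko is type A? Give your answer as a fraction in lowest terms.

Keiko's mother's ABO genotype from I^B i × I^A I^B: 1/4 I^A I^B, 1/4 I^A i, 1/4 I^B I^B, 1/4 I^B i.
Crossing each possibility with the father i i and summing P(type A): 1/4·1/2 + 1/4·1/2 + 1/4·0 + 1/4·0 = 1/4.

1/4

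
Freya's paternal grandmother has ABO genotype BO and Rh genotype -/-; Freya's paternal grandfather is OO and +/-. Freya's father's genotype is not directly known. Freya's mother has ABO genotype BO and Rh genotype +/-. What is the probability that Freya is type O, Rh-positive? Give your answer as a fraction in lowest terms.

Freya's father's ABO genotype from BO × OO: 1/2 BO, 1/2 OO.
Crossing each possibility with the mother BO and summing P(type O): 1/2·1/4 + 1/2·1/2 = 3/8.
Similarly for Rh via the father's Rh distribution: P(Rh+) = 5/8.
Independent loci: 3/8 × 5/8 = 15/64.

15/64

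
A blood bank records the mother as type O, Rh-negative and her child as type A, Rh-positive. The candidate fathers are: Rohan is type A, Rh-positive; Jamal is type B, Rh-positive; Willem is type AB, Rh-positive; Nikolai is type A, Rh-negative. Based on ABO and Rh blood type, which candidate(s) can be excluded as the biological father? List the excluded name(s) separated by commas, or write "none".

A candidate is excluded only if no genotype consistent with his phenotype could produce a type A, Rh-positive child with a type O, Rh-negative mother.
Jamal (type B, Rh+): no genotype consistent with that phenotype can produce a type-A Rh+ child with a type-O mother.
Nikolai (type A, Rh-): no genotype consistent with that phenotype can produce a type-A Rh+ child with a type-O mother.

Jamal, Nikolai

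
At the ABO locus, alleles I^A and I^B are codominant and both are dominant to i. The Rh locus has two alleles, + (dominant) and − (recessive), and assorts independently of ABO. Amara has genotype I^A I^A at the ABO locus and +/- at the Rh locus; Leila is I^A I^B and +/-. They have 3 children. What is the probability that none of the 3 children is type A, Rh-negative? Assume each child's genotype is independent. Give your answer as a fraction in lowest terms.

ABO cross I^A I^A × I^A I^B → 1/2 A, 1/2 AB.
Rh cross +/- × +/- → 3/4 Rh+, 1/4 Rh-; so P(type A, Rh-negative) = 1/2 × 1/4 = 1/8 per child.
P(not type A, Rh-negative) = 7/8 for one child; (7/8)^3 = 343/512.

343/512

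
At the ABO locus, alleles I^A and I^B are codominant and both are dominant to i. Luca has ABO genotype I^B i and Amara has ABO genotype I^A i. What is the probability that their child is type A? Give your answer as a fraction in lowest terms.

1/4

ABO cross I^B i × I^A i → offspring phenotypes: 1/4 O, 1/4 A, 1/4 B, 1/4 AB.
So P(type A) = 1/4.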